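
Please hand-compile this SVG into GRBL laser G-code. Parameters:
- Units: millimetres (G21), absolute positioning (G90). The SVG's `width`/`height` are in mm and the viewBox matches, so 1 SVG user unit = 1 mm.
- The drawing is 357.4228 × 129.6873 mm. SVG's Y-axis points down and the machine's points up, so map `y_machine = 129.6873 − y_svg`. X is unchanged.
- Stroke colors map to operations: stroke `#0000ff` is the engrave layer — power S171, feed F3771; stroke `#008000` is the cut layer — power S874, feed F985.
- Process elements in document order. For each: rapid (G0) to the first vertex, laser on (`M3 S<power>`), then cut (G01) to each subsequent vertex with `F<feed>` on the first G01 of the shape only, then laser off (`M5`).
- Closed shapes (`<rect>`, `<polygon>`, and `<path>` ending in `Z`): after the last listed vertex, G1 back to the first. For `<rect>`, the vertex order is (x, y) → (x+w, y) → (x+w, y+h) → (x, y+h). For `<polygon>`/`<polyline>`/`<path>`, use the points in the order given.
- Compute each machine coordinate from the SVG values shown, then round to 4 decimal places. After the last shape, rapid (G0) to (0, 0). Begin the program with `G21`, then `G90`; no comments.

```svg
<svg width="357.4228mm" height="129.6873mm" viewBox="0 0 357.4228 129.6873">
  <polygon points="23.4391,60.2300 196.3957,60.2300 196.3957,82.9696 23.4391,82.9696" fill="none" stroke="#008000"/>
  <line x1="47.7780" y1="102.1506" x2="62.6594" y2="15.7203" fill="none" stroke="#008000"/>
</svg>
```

viewBox `0 0 357.4228 129.6873` with mm width/height → 1 unit = 1 mm. Flip: y_m = 129.6873 − y_svg.

**Shape 1** — `<polygon>` rectangle, stroke `#008000` → cut (S874, F985). Machine vertices: (23.4391,69.4573) → (196.3957,69.4573) → (196.3957,46.7177) → (23.4391,46.7177) → (23.4391,69.4573). Closed: final G1 returns to the first vertex.

**Shape 2** — `<line>` line segment, stroke `#008000` → cut (S874, F985). Machine vertices: (47.7780,27.5367) → (62.6594,113.9670). Open path.

G21
G90
G0 X23.4391 Y69.4573
M3 S874
G01 X196.3957 Y69.4573 F985
G01 X196.3957 Y46.7177
G01 X23.4391 Y46.7177
G01 X23.4391 Y69.4573
M5
G0 X47.7780 Y27.5367
M3 S874
G01 X62.6594 Y113.9670 F985
M5
G0 X0.0000 Y0.0000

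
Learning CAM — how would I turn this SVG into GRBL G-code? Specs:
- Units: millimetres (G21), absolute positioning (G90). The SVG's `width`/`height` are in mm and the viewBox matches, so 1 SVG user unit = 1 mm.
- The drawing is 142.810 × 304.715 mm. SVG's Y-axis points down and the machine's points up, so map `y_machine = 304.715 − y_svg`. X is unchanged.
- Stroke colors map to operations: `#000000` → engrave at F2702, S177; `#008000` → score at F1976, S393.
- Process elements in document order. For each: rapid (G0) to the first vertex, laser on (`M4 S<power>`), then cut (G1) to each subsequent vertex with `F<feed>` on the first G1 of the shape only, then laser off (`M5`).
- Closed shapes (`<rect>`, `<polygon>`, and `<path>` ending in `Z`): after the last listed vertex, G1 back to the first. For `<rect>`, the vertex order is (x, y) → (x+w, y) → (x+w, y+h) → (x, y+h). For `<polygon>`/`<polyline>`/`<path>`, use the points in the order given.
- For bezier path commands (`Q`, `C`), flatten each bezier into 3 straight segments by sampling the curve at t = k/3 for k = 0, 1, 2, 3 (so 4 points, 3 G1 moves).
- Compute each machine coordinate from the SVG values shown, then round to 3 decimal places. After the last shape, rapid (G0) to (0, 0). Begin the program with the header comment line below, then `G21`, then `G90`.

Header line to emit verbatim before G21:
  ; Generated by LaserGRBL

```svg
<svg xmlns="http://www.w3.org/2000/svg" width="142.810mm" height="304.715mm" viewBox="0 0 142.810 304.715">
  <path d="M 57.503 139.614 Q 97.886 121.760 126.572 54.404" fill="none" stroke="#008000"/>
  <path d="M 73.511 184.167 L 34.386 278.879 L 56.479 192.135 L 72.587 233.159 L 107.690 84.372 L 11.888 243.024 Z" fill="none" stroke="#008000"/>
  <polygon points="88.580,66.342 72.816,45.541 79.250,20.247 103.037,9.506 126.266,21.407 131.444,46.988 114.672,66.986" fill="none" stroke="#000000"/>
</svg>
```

; Generated by LaserGRBL
G21
G90
G0 X57.503 Y165.101
M4 S393
G1 X83.125 Y182.504 F1976
G1 X106.148 Y210.907
G1 X126.572 Y250.311
M5
G0 X73.511 Y120.548
M4 S393
G1 X34.386 Y25.836 F1976
G1 X56.479 Y112.580
G1 X72.587 Y71.556
G1 X107.690 Y220.343
G1 X11.888 Y61.691
G1 X73.511 Y120.548
M5
G0 X88.580 Y238.373
M4 S177
G1 X72.816 Y259.174 F2702
G1 X79.250 Y284.468
G1 X103.037 Y295.209
G1 X126.266 Y283.308
G1 X131.444 Y257.727
G1 X114.672 Y237.729
G1 X88.580 Y238.373
M5
G0 X0.000 Y0.000

Since the viewBox matches the mm dimensions, user units are millimetres directly. The only transform is the Y-flip y_m = 304.715 − y_svg.

Shape 1 is a quadratic bezier drawn with `<path>`. Its stroke #008000 means score at S393, F1976. After flipping Y the toolpath is (57.503,165.101) → (83.125,182.504) → (106.148,210.907) → (126.572,250.311).

Shape 2 is a closed polygon drawn with `<path>`. Its stroke #008000 means score at S393, F1976. After flipping Y the toolpath is (73.511,120.548) → (34.386,25.836) → (56.479,112.580) → (72.587,71.556) → (107.690,220.343) → (11.888,61.691) → (73.511,120.548), returning to the start.

Shape 3 is a regular polygon drawn with `<polygon>`. Its stroke #000000 means engrave at S177, F2702. After flipping Y the toolpath is (88.580,238.373) → (72.816,259.174) → (79.250,284.468) → (103.037,295.209) → (126.266,283.308) → (131.444,257.727) → (114.672,237.729) → (88.580,238.373), returning to the start.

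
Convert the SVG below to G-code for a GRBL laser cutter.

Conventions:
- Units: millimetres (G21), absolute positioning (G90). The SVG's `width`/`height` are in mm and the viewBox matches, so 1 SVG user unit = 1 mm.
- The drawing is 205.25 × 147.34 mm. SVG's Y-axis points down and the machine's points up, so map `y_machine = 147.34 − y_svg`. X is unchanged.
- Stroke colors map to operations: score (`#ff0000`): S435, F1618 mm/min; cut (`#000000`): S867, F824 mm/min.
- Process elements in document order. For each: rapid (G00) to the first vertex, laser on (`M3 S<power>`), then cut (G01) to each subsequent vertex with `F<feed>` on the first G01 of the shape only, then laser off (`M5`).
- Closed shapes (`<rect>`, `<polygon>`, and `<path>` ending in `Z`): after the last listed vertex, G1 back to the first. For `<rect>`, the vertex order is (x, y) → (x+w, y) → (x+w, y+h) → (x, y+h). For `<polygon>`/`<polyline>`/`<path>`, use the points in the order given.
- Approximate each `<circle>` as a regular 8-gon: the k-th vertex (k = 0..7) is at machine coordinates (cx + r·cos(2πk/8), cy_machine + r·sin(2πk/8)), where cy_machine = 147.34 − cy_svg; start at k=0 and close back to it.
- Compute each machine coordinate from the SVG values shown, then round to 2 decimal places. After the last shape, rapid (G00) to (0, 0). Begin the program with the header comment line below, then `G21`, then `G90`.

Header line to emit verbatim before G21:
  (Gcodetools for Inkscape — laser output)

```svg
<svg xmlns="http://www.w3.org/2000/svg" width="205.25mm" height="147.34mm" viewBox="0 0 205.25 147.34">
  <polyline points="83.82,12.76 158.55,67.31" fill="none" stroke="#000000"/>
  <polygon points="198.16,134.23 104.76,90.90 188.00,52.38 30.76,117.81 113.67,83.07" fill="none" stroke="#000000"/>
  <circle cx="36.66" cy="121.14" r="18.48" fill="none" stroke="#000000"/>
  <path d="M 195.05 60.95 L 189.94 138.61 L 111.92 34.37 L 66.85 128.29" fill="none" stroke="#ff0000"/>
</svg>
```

(Gcodetools for Inkscape — laser output)
G21
G90
G00 X83.82 Y134.58
M3 S867
G01 X158.55 Y80.03 F824
M5
G00 X198.16 Y13.11
M3 S867
G01 X104.76 Y56.44 F824
G01 X188.00 Y94.96
G01 X30.76 Y29.53
G01 X113.67 Y64.27
G01 X198.16 Y13.11
M5
G00 X55.14 Y26.20
M3 S867
G01 X49.73 Y39.27 F824
G01 X36.66 Y44.68
G01 X23.59 Y39.27
G01 X18.18 Y26.20
G01 X23.59 Y13.13
G01 X36.66 Y7.72
G01 X49.73 Y13.13
G01 X55.14 Y26.20
M5
G00 X195.05 Y86.39
M3 S435
G01 X189.94 Y8.73 F1618
G01 X111.92 Y112.97
G01 X66.85 Y19.05
M5
G00 X0.00 Y0.00

1 u = 1 mm; y_m = 147.34 − y.

[1] `<polyline>` line segment, #000000→cut S867 F824: (83.82,134.58) → (158.55,80.03)

[2] `<polygon>` closed polygon, #000000→cut S867 F824: (198.16,13.11) → (104.76,56.44) → (188.00,94.96) → (30.76,29.53) → (113.67,64.27) → (198.16,13.11) (closed)

[3] `<circle>` circle, #000000→cut S867 F824: (55.14,26.20) → (49.73,39.27) → (36.66,44.68) → (23.59,39.27) → (18.18,26.20) → (23.59,13.13) → (36.66,7.72) → (49.73,13.13) → (55.14,26.20) (closed)

[4] `<path>` open polyline, #ff0000→score S435 F1618: (195.05,86.39) → (189.94,8.73) → (111.92,112.97) → (66.85,19.05)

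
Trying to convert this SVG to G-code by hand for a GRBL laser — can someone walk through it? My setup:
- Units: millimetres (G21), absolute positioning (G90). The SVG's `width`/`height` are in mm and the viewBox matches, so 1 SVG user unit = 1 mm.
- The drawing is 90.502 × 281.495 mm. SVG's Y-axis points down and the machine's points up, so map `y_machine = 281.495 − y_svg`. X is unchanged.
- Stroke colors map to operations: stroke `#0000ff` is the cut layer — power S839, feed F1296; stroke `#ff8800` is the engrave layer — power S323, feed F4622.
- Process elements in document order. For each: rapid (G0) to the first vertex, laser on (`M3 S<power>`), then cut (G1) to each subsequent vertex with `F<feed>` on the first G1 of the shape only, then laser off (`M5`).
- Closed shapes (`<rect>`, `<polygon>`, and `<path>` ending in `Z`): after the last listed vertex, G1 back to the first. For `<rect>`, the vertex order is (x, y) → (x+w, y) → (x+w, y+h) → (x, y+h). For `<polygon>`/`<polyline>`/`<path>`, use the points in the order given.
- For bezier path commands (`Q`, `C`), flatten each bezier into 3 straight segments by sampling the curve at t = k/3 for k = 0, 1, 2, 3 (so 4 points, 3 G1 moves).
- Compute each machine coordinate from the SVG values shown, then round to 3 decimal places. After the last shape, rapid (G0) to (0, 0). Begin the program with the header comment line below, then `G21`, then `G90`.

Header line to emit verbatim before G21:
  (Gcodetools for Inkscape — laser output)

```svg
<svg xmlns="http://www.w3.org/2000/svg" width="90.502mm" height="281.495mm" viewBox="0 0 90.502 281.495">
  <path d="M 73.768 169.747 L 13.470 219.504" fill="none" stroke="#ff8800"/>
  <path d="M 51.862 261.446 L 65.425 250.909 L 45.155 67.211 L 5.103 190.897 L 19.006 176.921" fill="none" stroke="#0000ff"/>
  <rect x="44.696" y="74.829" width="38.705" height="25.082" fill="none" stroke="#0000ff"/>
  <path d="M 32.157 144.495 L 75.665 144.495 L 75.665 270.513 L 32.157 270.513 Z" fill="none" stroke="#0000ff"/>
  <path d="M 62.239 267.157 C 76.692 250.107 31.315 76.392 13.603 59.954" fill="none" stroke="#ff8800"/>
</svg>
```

(Gcodetools for Inkscape — laser output)
G21
G90
G0 X73.768 Y111.748
M3 S323
G1 X13.470 Y61.991 F4622
M5
G0 X51.862 Y20.049
M3 S839
G1 X65.425 Y30.586 F1296
G1 X45.155 Y214.284
G1 X5.103 Y90.598
G1 X19.006 Y104.574
M5
G0 X44.696 Y206.666
M3 S839
G1 X83.401 Y206.666 F1296
G1 X83.401 Y181.584
G1 X44.696 Y181.584
G1 X44.696 Y206.666
M5
G0 X32.157 Y137.000
M3 S839
G1 X75.665 Y137.000 F1296
G1 X75.665 Y10.982
G1 X32.157 Y10.982
G1 X32.157 Y137.000
M5
G0 X62.239 Y14.338
M3 S323
G1 X59.989 Y71.982 F4622
G1 X37.296 Y164.305
G1 X13.603 Y221.541
M5
G0 X0.000 Y0.000

viewBox `0 0 90.502 281.495` with mm width/height → 1 unit = 1 mm. Flip: y_m = 281.495 − y_svg.

**Shape 1** — `<path>` line segment, stroke `#ff8800` → engrave (S323, F4622). Machine vertices: (73.768,111.748) → (13.470,61.991). Open path.

**Shape 2** — `<path>` open polyline, stroke `#0000ff` → cut (S839, F1296). Machine vertices: (51.862,20.049) → (65.425,30.586) → (45.155,214.284) → (5.103,90.598) → (19.006,104.574). Open path.

**Shape 3** — `<rect>` rectangle, stroke `#0000ff` → cut (S839, F1296). Machine vertices: (44.696,206.666) → (83.401,206.666) → (83.401,181.584) → (44.696,181.584) → (44.696,206.666). Closed: final G1 returns to the first vertex.

**Shape 4** — `<path>` rectangle, stroke `#0000ff` → cut (S839, F1296). Machine vertices: (32.157,137.000) → (75.665,137.000) → (75.665,10.982) → (32.157,10.982) → (32.157,137.000). Closed: final G1 returns to the first vertex.

**Shape 5** — `<path>` cubic bezier, stroke `#ff8800` → engrave (S323, F4622). Control points (SVG): P0=(62.239,267.157), P1=(76.692,250.107), P2=(31.315,76.392), P3=(13.603,59.954); sampled at t=k/3. Machine vertices: (62.239,14.338) → (59.989,71.982) → (37.296,164.305) → (13.603,221.541). Open path.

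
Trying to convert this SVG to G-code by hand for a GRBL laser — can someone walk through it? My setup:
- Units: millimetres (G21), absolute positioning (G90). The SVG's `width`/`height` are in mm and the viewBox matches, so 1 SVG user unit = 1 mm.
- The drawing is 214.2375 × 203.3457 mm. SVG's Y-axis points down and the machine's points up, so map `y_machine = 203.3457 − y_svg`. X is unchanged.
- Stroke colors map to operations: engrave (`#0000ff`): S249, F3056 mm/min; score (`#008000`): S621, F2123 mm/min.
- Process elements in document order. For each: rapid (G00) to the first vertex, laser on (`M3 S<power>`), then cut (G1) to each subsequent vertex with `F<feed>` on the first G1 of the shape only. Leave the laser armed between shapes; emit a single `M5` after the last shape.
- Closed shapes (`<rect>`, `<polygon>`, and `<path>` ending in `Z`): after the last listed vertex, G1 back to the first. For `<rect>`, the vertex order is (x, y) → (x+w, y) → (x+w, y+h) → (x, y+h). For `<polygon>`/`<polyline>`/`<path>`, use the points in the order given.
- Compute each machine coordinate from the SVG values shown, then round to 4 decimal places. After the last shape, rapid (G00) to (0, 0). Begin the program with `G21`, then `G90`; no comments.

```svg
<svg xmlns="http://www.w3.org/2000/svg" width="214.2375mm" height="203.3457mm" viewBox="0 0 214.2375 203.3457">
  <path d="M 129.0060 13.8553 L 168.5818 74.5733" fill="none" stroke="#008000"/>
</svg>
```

Since the viewBox matches the mm dimensions, user units are millimetres directly. The only transform is the Y-flip y_m = 203.3457 − y_svg.

Shape 1 is a line segment drawn with `<path>`. Its stroke #008000 means score at S621, F2123. After flipping Y the toolpath is (129.0060,189.4904) → (168.5818,128.7724).

G21
G90
G00 X129.0060 Y189.4904
M3 S621
G1 X168.5818 Y128.7724 F2123
M5
G00 X0.0000 Y0.0000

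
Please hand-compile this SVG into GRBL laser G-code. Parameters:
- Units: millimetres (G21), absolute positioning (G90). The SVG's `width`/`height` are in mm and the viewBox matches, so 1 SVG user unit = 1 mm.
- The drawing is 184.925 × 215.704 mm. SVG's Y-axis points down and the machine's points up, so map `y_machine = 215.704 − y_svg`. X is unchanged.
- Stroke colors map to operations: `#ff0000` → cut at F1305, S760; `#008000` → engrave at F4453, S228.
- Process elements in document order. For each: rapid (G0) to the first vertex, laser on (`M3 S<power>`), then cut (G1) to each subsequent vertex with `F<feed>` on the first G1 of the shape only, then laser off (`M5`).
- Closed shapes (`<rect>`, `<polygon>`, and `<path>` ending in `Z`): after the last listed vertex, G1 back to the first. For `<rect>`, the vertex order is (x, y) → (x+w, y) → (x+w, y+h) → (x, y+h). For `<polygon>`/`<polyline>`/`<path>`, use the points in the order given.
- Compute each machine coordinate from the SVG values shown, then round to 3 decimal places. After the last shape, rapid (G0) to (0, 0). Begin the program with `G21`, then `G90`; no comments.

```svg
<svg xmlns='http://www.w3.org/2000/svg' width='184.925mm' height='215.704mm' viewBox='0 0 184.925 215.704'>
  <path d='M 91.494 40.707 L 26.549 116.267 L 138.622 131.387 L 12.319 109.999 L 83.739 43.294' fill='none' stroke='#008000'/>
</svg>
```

G21
G90
G0 X91.494 Y174.997
M3 S228
G1 X26.549 Y99.437 F4453
G1 X138.622 Y84.317
G1 X12.319 Y105.705
G1 X83.739 Y172.410
M5
G0 X0.000 Y0.000

Since the viewBox matches the mm dimensions, user units are millimetres directly. The only transform is the Y-flip y_m = 215.704 − y_svg.

Shape 1 is a open polyline drawn with `<path>`. Its stroke #008000 means engrave at S228, F4453. After flipping Y the toolpath is (91.494,174.997) → (26.549,99.437) → (138.622,84.317) → (12.319,105.705) → (83.739,172.410).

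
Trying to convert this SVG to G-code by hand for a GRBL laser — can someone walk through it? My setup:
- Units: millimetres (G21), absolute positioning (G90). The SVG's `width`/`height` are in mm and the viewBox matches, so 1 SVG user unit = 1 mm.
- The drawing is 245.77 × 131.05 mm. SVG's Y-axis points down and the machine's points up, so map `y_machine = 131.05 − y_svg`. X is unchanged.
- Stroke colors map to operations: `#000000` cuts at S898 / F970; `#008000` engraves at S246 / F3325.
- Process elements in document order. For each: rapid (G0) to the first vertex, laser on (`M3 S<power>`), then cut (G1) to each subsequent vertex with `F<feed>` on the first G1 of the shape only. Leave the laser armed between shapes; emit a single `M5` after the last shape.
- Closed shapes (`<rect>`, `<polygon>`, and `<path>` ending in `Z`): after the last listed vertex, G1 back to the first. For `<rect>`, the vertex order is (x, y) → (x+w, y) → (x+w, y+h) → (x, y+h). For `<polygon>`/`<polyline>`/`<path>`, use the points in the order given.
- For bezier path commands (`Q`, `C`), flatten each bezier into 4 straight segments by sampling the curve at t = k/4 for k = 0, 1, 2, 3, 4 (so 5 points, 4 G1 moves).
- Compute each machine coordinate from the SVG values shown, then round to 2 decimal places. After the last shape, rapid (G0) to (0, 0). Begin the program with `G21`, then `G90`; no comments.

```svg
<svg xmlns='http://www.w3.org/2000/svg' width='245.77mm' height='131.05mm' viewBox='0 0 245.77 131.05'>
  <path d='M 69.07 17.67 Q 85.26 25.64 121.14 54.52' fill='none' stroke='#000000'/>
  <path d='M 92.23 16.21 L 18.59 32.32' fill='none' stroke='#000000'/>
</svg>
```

G21
G90
G0 X69.07 Y113.38
M3 S898
G1 X78.40 Y108.09 F970
G1 X90.18 Y100.18
G1 X104.43 Y89.66
G1 X121.14 Y76.53
G0 X92.23 Y114.84
M3 S898
G1 X18.59 Y98.73 F970
M5
G0 X0.00 Y0.00

Since the viewBox matches the mm dimensions, user units are millimetres directly. The only transform is the Y-flip y_m = 131.05 − y_svg.

Shape 1 is a quadratic bezier drawn with `<path>`. Its stroke #000000 means cut at S898, F970. After flipping Y the toolpath is (69.07,113.38) → (78.40,108.09) → (90.18,100.18) → (104.43,89.66) → (121.14,76.53).

Shape 2 is a line segment drawn with `<path>`. Its stroke #000000 means cut at S898, F970. After flipping Y the toolpath is (92.23,114.84) → (18.59,98.73).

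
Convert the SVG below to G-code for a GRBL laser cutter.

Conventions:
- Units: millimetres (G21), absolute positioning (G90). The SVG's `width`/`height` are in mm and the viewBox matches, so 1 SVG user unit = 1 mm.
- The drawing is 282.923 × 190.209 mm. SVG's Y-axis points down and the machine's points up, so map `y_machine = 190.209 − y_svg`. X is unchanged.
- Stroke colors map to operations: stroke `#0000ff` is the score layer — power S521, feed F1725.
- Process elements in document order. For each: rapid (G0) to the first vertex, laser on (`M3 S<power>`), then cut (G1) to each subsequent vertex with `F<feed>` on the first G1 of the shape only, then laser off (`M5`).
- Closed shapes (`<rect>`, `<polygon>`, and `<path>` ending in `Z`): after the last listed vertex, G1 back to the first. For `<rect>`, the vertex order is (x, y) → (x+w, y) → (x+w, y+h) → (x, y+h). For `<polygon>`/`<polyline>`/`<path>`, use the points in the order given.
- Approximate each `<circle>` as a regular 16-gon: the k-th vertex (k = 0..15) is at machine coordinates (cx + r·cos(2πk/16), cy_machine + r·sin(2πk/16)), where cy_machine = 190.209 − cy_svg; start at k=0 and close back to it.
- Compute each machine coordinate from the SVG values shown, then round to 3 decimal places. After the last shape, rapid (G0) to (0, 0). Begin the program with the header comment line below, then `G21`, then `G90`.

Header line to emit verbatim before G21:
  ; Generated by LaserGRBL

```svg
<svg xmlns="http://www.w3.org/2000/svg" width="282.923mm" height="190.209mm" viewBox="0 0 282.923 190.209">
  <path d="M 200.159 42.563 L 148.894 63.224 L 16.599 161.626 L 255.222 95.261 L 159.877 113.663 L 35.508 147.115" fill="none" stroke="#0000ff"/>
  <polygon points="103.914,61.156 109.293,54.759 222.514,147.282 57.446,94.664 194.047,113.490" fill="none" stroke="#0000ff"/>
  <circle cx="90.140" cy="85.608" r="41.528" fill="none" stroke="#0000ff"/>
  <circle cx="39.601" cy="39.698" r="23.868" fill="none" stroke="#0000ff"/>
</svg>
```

Since the viewBox matches the mm dimensions, user units are millimetres directly. The only transform is the Y-flip y_m = 190.209 − y_svg.

Shape 1 is a open polyline drawn with `<path>`. Its stroke #0000ff means score at S521, F1725. After flipping Y the toolpath is (200.159,147.646) → (148.894,126.985) → (16.599,28.583) → (255.222,94.948) → (159.877,76.546) → (35.508,43.094).

Shape 2 is a closed polygon drawn with `<polygon>`. Its stroke #0000ff means score at S521, F1725. After flipping Y the toolpath is (103.914,129.053) → (109.293,135.450) → (222.514,42.927) → (57.446,95.545) → (194.047,76.719) → (103.914,129.053), returning to the start.

Shape 3 is a circle drawn with `<circle>`. Its stroke #0000ff means score at S521, F1725. After flipping Y the toolpath is (131.668,104.601) → (128.507,120.493) → (119.505,133.966) → (106.032,142.968) → (90.140,146.129) → (74.248,142.968) → (60.775,133.966) → (51.773,120.493) → (48.612,104.601) → (51.773,88.709) → (60.775,75.236) → (74.248,66.234) → (90.140,63.073) → (106.032,66.234) → (119.505,75.236) → (128.507,88.709) → (131.668,104.601), returning to the start.

Shape 4 is a circle drawn with `<circle>`. Its stroke #0000ff means score at S521, F1725. After flipping Y the toolpath is (63.469,150.511) → (61.652,159.645) → (56.478,167.388) → (48.735,172.562) → (39.601,174.379) → (30.467,172.562) → (22.724,167.388) → (17.550,159.645) → (15.733,150.511) → (17.550,141.377) → (22.724,133.634) → (30.467,128.460) → (39.601,126.643) → (48.735,128.460) → (56.478,133.634) → (61.652,141.377) → (63.469,150.511), returning to the start.

; Generated by LaserGRBL
G21
G90
G0 X200.159 Y147.646
M3 S521
G1 X148.894 Y126.985 F1725
G1 X16.599 Y28.583
G1 X255.222 Y94.948
G1 X159.877 Y76.546
G1 X35.508 Y43.094
M5
G0 X103.914 Y129.053
M3 S521
G1 X109.293 Y135.450 F1725
G1 X222.514 Y42.927
G1 X57.446 Y95.545
G1 X194.047 Y76.719
G1 X103.914 Y129.053
M5
G0 X131.668 Y104.601
M3 S521
G1 X128.507 Y120.493 F1725
G1 X119.505 Y133.966
G1 X106.032 Y142.968
G1 X90.140 Y146.129
G1 X74.248 Y142.968
G1 X60.775 Y133.966
G1 X51.773 Y120.493
G1 X48.612 Y104.601
G1 X51.773 Y88.709
G1 X60.775 Y75.236
G1 X74.248 Y66.234
G1 X90.140 Y63.073
G1 X106.032 Y66.234
G1 X119.505 Y75.236
G1 X128.507 Y88.709
G1 X131.668 Y104.601
M5
G0 X63.469 Y150.511
M3 S521
G1 X61.652 Y159.645 F1725
G1 X56.478 Y167.388
G1 X48.735 Y172.562
G1 X39.601 Y174.379
G1 X30.467 Y172.562
G1 X22.724 Y167.388
G1 X17.550 Y159.645
G1 X15.733 Y150.511
G1 X17.550 Y141.377
G1 X22.724 Y133.634
G1 X30.467 Y128.460
G1 X39.601 Y126.643
G1 X48.735 Y128.460
G1 X56.478 Y133.634
G1 X61.652 Y141.377
G1 X63.469 Y150.511
M5
G0 X0.000 Y0.000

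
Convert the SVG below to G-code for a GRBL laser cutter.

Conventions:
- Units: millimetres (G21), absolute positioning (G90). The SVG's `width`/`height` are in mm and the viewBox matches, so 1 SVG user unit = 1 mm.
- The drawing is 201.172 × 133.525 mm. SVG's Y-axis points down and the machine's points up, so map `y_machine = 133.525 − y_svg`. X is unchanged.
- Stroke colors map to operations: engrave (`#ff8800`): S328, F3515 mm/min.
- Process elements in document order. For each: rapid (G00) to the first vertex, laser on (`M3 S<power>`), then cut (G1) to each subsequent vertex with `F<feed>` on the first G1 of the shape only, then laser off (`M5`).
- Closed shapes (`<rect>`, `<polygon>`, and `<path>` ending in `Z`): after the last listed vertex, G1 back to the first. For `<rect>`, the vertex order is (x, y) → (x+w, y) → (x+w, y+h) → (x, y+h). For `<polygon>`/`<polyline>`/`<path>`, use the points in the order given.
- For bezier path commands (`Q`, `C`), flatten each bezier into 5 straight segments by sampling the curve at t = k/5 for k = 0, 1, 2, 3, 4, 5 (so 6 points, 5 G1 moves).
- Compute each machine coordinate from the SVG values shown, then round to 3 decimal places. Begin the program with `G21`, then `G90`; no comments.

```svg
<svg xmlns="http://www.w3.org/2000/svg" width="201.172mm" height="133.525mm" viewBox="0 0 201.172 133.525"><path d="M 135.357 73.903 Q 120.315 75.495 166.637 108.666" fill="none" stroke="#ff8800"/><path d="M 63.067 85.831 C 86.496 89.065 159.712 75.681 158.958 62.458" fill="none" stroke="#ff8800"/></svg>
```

G21
G90
G00 X135.357 Y59.622
M3 S328
G1 X131.795 Y57.722 F3515
G1 X133.142 Y53.296
G1 X139.398 Y46.343
G1 X150.563 Y36.864
G1 X166.637 Y24.859
M5
G00 X63.067 Y47.694
M3 S328
G1 X82.109 Y47.614 F3515
G1 X107.159 Y50.716
G1 X132.278 Y56.196
G1 X151.524 Y63.248
G1 X158.958 Y71.067
M5

Since the viewBox matches the mm dimensions, user units are millimetres directly. The only transform is the Y-flip y_m = 133.525 − y_svg.

Shape 1 is a quadratic bezier drawn with `<path>`. Its stroke #ff8800 means engrave at S328, F3515. After flipping Y the toolpath is (135.357,59.622) → (131.795,57.722) → (133.142,53.296) → (139.398,46.343) → (150.563,36.864) → (166.637,24.859).

Shape 2 is a cubic bezier drawn with `<path>`. Its stroke #ff8800 means engrave at S328, F3515. After flipping Y the toolpath is (63.067,47.694) → (82.109,47.614) → (107.159,50.716) → (132.278,56.196) → (151.524,63.248) → (158.958,71.067).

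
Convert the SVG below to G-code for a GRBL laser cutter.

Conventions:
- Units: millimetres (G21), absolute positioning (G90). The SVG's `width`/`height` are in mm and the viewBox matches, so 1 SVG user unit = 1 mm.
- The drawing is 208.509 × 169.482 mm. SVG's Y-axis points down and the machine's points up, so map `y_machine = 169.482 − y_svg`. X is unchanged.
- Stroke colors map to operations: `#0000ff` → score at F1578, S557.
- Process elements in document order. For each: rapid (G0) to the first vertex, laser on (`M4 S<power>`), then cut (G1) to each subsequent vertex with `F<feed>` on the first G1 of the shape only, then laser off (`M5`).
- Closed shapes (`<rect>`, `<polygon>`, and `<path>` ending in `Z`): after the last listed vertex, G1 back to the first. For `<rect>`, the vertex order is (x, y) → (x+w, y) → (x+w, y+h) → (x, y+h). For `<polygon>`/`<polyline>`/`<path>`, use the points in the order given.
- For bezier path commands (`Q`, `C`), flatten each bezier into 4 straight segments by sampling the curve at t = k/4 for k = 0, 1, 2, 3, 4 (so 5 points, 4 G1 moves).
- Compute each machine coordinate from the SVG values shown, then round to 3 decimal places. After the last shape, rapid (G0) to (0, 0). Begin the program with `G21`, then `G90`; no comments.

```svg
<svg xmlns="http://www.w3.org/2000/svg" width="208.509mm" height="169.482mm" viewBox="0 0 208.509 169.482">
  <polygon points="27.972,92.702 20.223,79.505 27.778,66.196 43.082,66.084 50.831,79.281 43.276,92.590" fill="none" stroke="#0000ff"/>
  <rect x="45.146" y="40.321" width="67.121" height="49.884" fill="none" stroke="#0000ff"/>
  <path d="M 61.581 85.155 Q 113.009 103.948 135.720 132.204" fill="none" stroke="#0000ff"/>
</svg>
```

viewBox `0 0 208.509 169.482` with mm width/height → 1 unit = 1 mm. Flip: y_m = 169.482 − y_svg.

**Shape 1** — `<polygon>` regular polygon, stroke `#0000ff` → score (S557, F1578). Machine vertices: (27.972,76.780) → (20.223,89.977) → (27.778,103.286) → (43.082,103.398) → (50.831,90.201) → (43.276,76.892) → (27.972,76.780). Closed: final G1 returns to the first vertex.

**Shape 2** — `<rect>` rectangle, stroke `#0000ff` → score (S557, F1578). Machine vertices: (45.146,129.161) → (112.267,129.161) → (112.267,79.277) → (45.146,79.277) → (45.146,129.161). Closed: final G1 returns to the first vertex.

**Shape 3** — `<path>` quadratic bezier, stroke `#0000ff` → score (S557, F1578). Control points (SVG): P0=(61.581,85.155), P1=(113.009,103.948), P2=(135.720,132.204); sampled at t=k/4. Machine vertices: (61.581,84.327) → (85.500,74.339) → (105.830,63.168) → (122.570,50.815) → (135.720,37.278). Open path.

G21
G90
G0 X27.972 Y76.780
M4 S557
G1 X20.223 Y89.977 F1578
G1 X27.778 Y103.286
G1 X43.082 Y103.398
G1 X50.831 Y90.201
G1 X43.276 Y76.892
G1 X27.972 Y76.780
M5
G0 X45.146 Y129.161
M4 S557
G1 X112.267 Y129.161 F1578
G1 X112.267 Y79.277
G1 X45.146 Y79.277
G1 X45.146 Y129.161
M5
G0 X61.581 Y84.327
M4 S557
G1 X85.500 Y74.339 F1578
G1 X105.830 Y63.168
G1 X122.570 Y50.815
G1 X135.720 Y37.278
M5
G0 X0.000 Y0.000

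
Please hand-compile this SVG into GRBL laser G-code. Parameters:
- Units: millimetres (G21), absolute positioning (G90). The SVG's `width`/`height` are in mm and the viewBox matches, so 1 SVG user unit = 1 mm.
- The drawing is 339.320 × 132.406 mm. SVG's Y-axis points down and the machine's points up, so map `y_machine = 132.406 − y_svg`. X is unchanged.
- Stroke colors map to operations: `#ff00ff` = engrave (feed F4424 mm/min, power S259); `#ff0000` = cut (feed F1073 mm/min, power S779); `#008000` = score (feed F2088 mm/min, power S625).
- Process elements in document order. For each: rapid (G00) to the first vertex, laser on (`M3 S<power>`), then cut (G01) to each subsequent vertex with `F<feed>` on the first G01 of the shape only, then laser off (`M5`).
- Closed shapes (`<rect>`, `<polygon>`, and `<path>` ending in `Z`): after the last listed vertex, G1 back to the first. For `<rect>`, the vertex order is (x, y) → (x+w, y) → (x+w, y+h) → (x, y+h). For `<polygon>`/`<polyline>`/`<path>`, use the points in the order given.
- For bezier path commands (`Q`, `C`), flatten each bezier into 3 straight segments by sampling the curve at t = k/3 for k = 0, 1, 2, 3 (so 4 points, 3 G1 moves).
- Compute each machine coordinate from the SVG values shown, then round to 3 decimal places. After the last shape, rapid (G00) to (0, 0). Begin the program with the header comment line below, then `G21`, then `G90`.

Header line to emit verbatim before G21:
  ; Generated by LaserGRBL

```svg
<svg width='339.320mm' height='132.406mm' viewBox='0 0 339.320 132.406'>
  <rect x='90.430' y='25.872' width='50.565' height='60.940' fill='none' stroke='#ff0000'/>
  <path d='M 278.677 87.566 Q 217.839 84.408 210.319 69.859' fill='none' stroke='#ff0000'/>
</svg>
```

1 u = 1 mm; y_m = 132.406 − y.

[1] `<rect>` rectangle, #ff0000→cut S779 F1073: (90.430,106.534) → (140.995,106.534) → (140.995,45.594) → (90.430,45.594) → (90.430,106.534) (closed)

[2] `<path>` quadratic bezier, #ff0000→cut S779 F1073: (278.677,44.840) → (244.043,48.211) → (221.257,54.113) → (210.319,62.547)

; Generated by LaserGRBL
G21
G90
G00 X90.430 Y106.534
M3 S779
G01 X140.995 Y106.534 F1073
G01 X140.995 Y45.594
G01 X90.430 Y45.594
G01 X90.430 Y106.534
M5
G00 X278.677 Y44.840
M3 S779
G01 X244.043 Y48.211 F1073
G01 X221.257 Y54.113
G01 X210.319 Y62.547
M5
G00 X0.000 Y0.000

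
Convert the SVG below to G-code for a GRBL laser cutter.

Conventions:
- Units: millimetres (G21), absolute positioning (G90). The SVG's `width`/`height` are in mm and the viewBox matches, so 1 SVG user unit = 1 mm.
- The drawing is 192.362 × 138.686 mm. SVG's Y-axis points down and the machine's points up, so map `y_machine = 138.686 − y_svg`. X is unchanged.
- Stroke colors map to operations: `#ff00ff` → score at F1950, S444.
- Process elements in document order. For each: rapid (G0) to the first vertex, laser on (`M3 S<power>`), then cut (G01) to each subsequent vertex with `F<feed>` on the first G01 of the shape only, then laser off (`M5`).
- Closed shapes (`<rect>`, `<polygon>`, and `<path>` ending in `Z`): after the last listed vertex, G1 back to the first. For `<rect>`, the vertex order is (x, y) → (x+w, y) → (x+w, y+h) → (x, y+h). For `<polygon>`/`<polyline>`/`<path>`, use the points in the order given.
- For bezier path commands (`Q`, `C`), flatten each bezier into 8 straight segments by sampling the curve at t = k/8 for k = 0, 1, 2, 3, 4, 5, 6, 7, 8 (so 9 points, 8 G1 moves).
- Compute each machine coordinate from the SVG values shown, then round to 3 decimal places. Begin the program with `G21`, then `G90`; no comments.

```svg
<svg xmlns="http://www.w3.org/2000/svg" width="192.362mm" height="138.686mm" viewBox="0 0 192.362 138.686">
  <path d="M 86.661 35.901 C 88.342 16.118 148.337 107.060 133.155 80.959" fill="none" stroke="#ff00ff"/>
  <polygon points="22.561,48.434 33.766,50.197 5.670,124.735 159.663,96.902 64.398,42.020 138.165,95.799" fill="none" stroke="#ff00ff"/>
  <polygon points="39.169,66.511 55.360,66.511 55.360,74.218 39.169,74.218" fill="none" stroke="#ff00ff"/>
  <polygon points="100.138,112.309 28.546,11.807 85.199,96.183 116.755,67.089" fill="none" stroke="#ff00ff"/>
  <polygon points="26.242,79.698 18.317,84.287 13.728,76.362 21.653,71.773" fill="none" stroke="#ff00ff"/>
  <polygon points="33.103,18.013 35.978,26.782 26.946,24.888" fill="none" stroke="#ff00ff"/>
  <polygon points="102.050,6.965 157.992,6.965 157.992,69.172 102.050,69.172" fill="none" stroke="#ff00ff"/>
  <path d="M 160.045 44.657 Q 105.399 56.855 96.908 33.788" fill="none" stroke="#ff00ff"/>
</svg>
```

G21
G90
G0 X86.661 Y102.785
M3 S444
G01 X89.764 Y105.458 F1950
G01 X96.770 Y100.420
G01 X106.114 Y90.340
G01 X116.232 Y77.887
G01 X125.559 Y65.730
G01 X132.532 Y56.538
G01 X135.585 Y52.981
G01 X133.155 Y57.727
M5
G0 X22.561 Y90.252
M3 S444
G01 X33.766 Y88.489 F1950
G01 X5.670 Y13.951
G01 X159.663 Y41.784
G01 X64.398 Y96.666
G01 X138.165 Y42.887
G01 X22.561 Y90.252
M5
G0 X39.169 Y72.175
M3 S444
G01 X55.360 Y72.175 F1950
G01 X55.360 Y64.468
G01 X39.169 Y64.468
G01 X39.169 Y72.175
M5
G0 X100.138 Y26.377
M3 S444
G01 X28.546 Y126.879 F1950
G01 X85.199 Y42.503
G01 X116.755 Y71.597
G01 X100.138 Y26.377
M5
G0 X26.242 Y58.988
M3 S444
G01 X18.317 Y54.399 F1950
G01 X13.728 Y62.324
G01 X21.653 Y66.913
G01 X26.242 Y58.988
M5
G0 X33.103 Y120.673
M3 S444
G01 X35.978 Y111.904 F1950
G01 X26.946 Y113.798
G01 X33.103 Y120.673
M5
G0 X102.050 Y131.721
M3 S444
G01 X157.992 Y131.721 F1950
G01 X157.992 Y69.514
G01 X102.050 Y69.514
G01 X102.050 Y131.721
M5
G0 X160.045 Y94.029
M3 S444
G01 X147.105 Y91.531 F1950
G01 X135.607 Y90.134
G01 X125.551 Y89.840
G01 X116.938 Y90.647
G01 X109.767 Y92.557
G01 X104.038 Y95.569
G01 X99.752 Y99.682
G01 X96.908 Y104.898
M5

Since the viewBox matches the mm dimensions, user units are millimetres directly. The only transform is the Y-flip y_m = 138.686 − y_svg.

Shape 1 is a cubic bezier drawn with `<path>`. Its stroke #ff00ff means score at S444, F1950. After flipping Y the toolpath is (86.661,102.785) → (89.764,105.458) → (96.770,100.420) → (106.114,90.340) → (116.232,77.887) → (125.559,65.730) → (132.532,56.538) → (135.585,52.981) → (133.155,57.727).

Shape 2 is a closed polygon drawn with `<polygon>`. Its stroke #ff00ff means score at S444, F1950. After flipping Y the toolpath is (22.561,90.252) → (33.766,88.489) → (5.670,13.951) → (159.663,41.784) → (64.398,96.666) → (138.165,42.887) → (22.561,90.252), returning to the start.

Shape 3 is a rectangle drawn with `<polygon>`. Its stroke #ff00ff means score at S444, F1950. After flipping Y the toolpath is (39.169,72.175) → (55.360,72.175) → (55.360,64.468) → (39.169,64.468) → (39.169,72.175), returning to the start.

Shape 4 is a closed polygon drawn with `<polygon>`. Its stroke #ff00ff means score at S444, F1950. After flipping Y the toolpath is (100.138,26.377) → (28.546,126.879) → (85.199,42.503) → (116.755,71.597) → (100.138,26.377), returning to the start.

Shape 5 is a regular polygon drawn with `<polygon>`. Its stroke #ff00ff means score at S444, F1950. After flipping Y the toolpath is (26.242,58.988) → (18.317,54.399) → (13.728,62.324) → (21.653,66.913) → (26.242,58.988), returning to the start.

Shape 6 is a regular polygon drawn with `<polygon>`. Its stroke #ff00ff means score at S444, F1950. After flipping Y the toolpath is (33.103,120.673) → (35.978,111.904) → (26.946,113.798) → (33.103,120.673), returning to the start.

Shape 7 is a rectangle drawn with `<polygon>`. Its stroke #ff00ff means score at S444, F1950. After flipping Y the toolpath is (102.050,131.721) → (157.992,131.721) → (157.992,69.514) → (102.050,69.514) → (102.050,131.721), returning to the start.

Shape 8 is a quadratic bezier drawn with `<path>`. Its stroke #ff00ff means score at S444, F1950. After flipping Y the toolpath is (160.045,94.029) → (147.105,91.531) → (135.607,90.134) → (125.551,89.840) → (116.938,90.647) → (109.767,92.557) → (104.038,95.569) → (99.752,99.682) → (96.908,104.898).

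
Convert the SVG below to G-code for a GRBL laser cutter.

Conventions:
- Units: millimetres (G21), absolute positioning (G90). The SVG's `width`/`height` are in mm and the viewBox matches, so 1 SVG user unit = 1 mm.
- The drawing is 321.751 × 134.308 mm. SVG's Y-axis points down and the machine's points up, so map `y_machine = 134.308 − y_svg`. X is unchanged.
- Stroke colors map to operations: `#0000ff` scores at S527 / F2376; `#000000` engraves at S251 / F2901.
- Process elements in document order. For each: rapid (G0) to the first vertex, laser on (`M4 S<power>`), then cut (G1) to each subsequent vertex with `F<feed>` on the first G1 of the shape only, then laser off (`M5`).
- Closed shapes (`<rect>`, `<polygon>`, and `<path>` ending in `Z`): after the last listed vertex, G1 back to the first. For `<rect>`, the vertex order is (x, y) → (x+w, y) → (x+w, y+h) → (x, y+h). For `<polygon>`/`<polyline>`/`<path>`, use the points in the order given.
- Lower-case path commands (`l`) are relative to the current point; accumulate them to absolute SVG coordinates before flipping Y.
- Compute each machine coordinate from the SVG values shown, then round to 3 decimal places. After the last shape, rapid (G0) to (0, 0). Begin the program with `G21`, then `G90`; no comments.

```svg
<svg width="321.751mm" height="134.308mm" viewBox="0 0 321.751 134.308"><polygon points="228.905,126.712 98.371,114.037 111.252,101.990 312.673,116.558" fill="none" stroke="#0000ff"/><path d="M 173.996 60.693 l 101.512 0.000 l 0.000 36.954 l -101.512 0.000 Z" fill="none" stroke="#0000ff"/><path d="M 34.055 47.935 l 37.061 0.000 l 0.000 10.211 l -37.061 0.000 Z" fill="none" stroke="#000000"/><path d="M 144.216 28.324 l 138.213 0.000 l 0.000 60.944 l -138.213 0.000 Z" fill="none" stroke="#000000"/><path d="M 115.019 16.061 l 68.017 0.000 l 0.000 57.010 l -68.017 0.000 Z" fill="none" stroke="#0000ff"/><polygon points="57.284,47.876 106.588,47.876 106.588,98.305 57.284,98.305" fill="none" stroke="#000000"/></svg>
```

G21
G90
G0 X228.905 Y7.596
M4 S527
G1 X98.371 Y20.271 F2376
G1 X111.252 Y32.318
G1 X312.673 Y17.750
G1 X228.905 Y7.596
M5
G0 X173.996 Y73.615
M4 S527
G1 X275.508 Y73.615 F2376
G1 X275.508 Y36.661
G1 X173.996 Y36.661
G1 X173.996 Y73.615
M5
G0 X34.055 Y86.373
M4 S251
G1 X71.116 Y86.373 F2901
G1 X71.116 Y76.162
G1 X34.055 Y76.162
G1 X34.055 Y86.373
M5
G0 X144.216 Y105.984
M4 S251
G1 X282.429 Y105.984 F2901
G1 X282.429 Y45.040
G1 X144.216 Y45.040
G1 X144.216 Y105.984
M5
G0 X115.019 Y118.247
M4 S527
G1 X183.036 Y118.247 F2376
G1 X183.036 Y61.237
G1 X115.019 Y61.237
G1 X115.019 Y118.247
M5
G0 X57.284 Y86.432
M4 S251
G1 X106.588 Y86.432 F2901
G1 X106.588 Y36.003
G1 X57.284 Y36.003
G1 X57.284 Y86.432
M5
G0 X0.000 Y0.000

1 u = 1 mm; y_m = 134.308 − y.

[1] `<polygon>` closed polygon, #0000ff→score S527 F2376: (228.905,7.596) → (98.371,20.271) → (111.252,32.318) → (312.673,17.750) → (228.905,7.596) (closed)

[2] `<path>` rectangle, #0000ff→score S527 F2376: (173.996,73.615) → (275.508,73.615) → (275.508,36.661) → (173.996,36.661) → (173.996,73.615) (closed)

[3] `<path>` rectangle, #000000→engrave S251 F2901: (34.055,86.373) → (71.116,86.373) → (71.116,76.162) → (34.055,76.162) → (34.055,86.373) (closed)

[4] `<path>` rectangle, #000000→engrave S251 F2901: (144.216,105.984) → (282.429,105.984) → (282.429,45.040) → (144.216,45.040) → (144.216,105.984) (closed)

[5] `<path>` rectangle, #0000ff→score S527 F2376: (115.019,118.247) → (183.036,118.247) → (183.036,61.237) → (115.019,61.237) → (115.019,118.247) (closed)

[6] `<polygon>` rectangle, #000000→engrave S251 F2901: (57.284,86.432) → (106.588,86.432) → (106.588,36.003) → (57.284,36.003) → (57.284,86.432) (closed)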